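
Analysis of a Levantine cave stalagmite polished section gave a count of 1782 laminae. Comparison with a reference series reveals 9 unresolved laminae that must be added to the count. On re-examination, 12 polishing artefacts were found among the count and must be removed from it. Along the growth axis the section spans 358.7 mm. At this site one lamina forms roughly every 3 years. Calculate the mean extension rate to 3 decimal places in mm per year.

0.067 mm per year

After corrections the count is 1782 − 12 + 9 = 1779 laminae.
Multiplying by 3 years per lamina: 1779 × 3 = 5337 years.
Extension rate ≈ 358.7 / 5337 = 0.067 mm per year.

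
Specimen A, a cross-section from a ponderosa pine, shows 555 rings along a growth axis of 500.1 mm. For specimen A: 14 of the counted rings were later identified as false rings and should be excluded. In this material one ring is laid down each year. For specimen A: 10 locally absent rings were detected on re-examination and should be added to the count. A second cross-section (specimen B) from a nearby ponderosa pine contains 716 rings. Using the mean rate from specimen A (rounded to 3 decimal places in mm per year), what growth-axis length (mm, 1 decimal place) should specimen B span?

Specimen A: adjusted count: 555 − 14 + 10 = 551 rings.
A: Mean rate = 500.1 mm / 551 years ≈ 0.908 mm/yr.
For B, 0.908 mm/year × 716 years = 650.1 mm.

650.1 mm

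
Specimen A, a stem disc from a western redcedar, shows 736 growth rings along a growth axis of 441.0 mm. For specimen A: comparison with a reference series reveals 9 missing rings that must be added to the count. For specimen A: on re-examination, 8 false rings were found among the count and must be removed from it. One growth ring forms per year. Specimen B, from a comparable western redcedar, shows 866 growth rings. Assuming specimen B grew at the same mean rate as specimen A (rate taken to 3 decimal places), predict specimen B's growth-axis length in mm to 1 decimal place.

517.9 mm

Specimen A: adjusted count: 736 − 8 + 9 = 737 growth rings.
A: Mean rate = 441.0 mm / 737 years ≈ 0.598 mm/yr.
Length of B = 0.598 × 866 = 517.9 mm.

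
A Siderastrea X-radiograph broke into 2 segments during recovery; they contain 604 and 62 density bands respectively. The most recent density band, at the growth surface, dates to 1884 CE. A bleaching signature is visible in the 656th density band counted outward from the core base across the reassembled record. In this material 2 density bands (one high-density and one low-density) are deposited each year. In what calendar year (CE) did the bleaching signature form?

1879 CE

Total density bands = 604 + 62 = 666.
The bleaching signature sits at density band 656 from the core base, so 666 − 656 = 10 density bands formed after it.
Dividing by 2 density bands per year: 10 / 2 = 5 years.
Counting back 5 years from 1884 CE places the bleaching signature in 1884 − 5 = 1879 CE.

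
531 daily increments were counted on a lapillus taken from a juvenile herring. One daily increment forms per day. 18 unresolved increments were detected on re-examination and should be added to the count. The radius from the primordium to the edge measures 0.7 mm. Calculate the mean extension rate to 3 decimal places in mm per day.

0.001 mm per day

After corrections the count is 531 + 18 = 549 daily increments.
0.7 mm over 549 days gives 0.7 / 549 ≈ 0.001 mm per day.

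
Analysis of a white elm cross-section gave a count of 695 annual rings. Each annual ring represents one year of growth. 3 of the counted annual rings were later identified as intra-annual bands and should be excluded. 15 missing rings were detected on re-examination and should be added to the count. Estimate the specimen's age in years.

707 yr

After corrections the count is 695 − 3 + 15 = 707 annual rings.
At one annual ring per year, that is 707 years.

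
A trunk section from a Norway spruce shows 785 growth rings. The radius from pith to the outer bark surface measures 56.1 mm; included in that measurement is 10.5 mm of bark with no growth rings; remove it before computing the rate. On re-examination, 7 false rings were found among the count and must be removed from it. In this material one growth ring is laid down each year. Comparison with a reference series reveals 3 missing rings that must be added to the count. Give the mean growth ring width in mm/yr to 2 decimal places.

Correcting the raw count gives 785 − 7 + 3 = 781 true growth rings.
Net length = 56.1 − 10.5 = 45.6 mm.
Mean rate = 45.6 mm / 781 years ≈ 0.06 mm/yr.

0.06 mm/yr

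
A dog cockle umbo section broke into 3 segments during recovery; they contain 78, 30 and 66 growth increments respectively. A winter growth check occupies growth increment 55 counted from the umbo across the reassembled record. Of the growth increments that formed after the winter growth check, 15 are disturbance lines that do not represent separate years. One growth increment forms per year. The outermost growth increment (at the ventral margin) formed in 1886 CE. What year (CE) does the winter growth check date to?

1782 CE

Total growth increments = 78 + 30 + 66 = 174.
174 − 55 = 119 growth increments lie beyond the winter growth check toward the ventral margin.
Removing the 15 false growth increments leaves 119 − 15 = 104 true growth increments beyond the winter growth check.
Counting back 104 years from 1886 CE places the winter growth check in 1886 − 104 = 1782 CE.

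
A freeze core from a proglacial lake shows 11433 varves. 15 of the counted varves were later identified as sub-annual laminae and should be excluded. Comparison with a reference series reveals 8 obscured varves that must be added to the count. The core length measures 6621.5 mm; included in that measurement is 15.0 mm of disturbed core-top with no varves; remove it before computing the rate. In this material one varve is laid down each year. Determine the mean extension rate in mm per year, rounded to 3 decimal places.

Correcting the raw count gives 11433 − 15 + 8 = 11426 true varves.
Net length = 6621.5 − 15.0 = 6606.5 mm.
6606.5 mm over 11426 years gives 6606.5 / 11426 ≈ 0.578 mm per year.

0.578 mm per year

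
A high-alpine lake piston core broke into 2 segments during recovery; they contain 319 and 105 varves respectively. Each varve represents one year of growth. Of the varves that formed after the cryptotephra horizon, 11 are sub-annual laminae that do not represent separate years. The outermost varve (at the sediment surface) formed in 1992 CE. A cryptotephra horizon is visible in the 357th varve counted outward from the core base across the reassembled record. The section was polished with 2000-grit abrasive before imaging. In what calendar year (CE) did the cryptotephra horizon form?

Total varves = 319 + 105 = 424.
424 − 357 = 67 varves lie beyond the cryptotephra horizon toward the sediment surface.
Excluding 11 false varves: 67 − 11 = 56.
Counting back 56 years from 1992 CE places the cryptotephra horizon in 1992 − 56 = 1936 CE.

1936 CE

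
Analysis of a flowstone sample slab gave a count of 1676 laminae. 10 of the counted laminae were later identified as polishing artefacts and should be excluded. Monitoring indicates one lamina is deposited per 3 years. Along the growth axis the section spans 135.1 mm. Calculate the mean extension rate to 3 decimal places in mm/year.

After corrections the count is 1676 − 10 = 1666 laminae.
Multiplying by 3 years per lamina: 1666 × 3 = 4998 years.
135.1 mm over 4998 years gives 135.1 / 4998 ≈ 0.027 mm/year.

0.027 mm/year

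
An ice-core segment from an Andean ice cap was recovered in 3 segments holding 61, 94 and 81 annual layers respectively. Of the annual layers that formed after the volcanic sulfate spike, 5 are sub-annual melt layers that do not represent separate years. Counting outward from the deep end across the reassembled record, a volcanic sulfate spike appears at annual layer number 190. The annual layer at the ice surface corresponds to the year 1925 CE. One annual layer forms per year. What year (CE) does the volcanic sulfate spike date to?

1884 CE

Total annual layers = 61 + 94 + 81 = 236.
The volcanic sulfate spike sits at annual layer 190 from the deep end, so 236 − 190 = 46 annual layers formed after it.
Excluding 5 false annual layers: 46 − 5 = 41.
The annual layer at the ice surface is 1925 CE, so the volcanic sulfate spike dates to 1925 − 41 = 1884 CE.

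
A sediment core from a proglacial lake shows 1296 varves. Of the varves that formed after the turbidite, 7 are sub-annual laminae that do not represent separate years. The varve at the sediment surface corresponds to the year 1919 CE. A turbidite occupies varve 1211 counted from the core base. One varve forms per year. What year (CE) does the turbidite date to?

1841 CE

The turbidite sits at varve 1211 from the core base, so 1296 − 1211 = 85 varves formed after it.
Removing the 7 false varves leaves 85 − 7 = 78 true varves beyond the turbidite.
Counting back 78 years from 1919 CE places the turbidite in 1919 − 78 = 1841 CE.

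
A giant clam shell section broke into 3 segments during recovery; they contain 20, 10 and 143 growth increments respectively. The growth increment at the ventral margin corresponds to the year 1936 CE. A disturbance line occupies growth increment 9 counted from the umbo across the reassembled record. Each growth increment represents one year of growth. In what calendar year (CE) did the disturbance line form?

1772 CE

Total growth increments = 20 + 10 + 143 = 173.
173 − 9 = 164 growth increments lie beyond the disturbance line toward the ventral margin.
The growth increment at the ventral margin is 1936 CE, so the disturbance line dates to 1936 − 164 = 1772 CE.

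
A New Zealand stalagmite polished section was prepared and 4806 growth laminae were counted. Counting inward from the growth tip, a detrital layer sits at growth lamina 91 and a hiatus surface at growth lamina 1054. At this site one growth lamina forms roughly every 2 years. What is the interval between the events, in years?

1926 yr

1054 − 91 = 963 growth laminae lie between the two events.
At 2 years per growth lamina, 963 × 2 = 1926 years.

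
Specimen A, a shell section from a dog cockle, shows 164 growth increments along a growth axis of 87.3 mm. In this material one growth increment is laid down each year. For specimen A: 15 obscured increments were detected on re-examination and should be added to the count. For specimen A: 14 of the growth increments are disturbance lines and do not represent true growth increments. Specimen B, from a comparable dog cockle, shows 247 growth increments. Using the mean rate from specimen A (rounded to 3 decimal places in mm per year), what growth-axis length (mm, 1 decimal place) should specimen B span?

Specimen A: adjusted count: 164 − 14 + 15 = 165 growth increments.
A: 87.3 mm over 165 years gives 87.3 / 165 ≈ 0.529 mm/year.
For B, 0.529 mm/year × 247 years = 130.7 mm.

130.7 mm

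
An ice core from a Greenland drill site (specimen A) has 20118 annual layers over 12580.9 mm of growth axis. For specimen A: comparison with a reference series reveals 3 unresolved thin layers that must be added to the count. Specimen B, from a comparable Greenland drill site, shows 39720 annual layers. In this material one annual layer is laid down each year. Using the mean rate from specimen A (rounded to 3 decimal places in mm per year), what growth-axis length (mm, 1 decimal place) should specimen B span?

Specimen A: adjusted count: 20118 + 3 = 20121 annual layers.
A: Extension rate ≈ 12580.9 / 20121 = 0.625 mm/yr.
Length of B = 0.625 × 39720 = 24825.0 mm.

24825.0 mm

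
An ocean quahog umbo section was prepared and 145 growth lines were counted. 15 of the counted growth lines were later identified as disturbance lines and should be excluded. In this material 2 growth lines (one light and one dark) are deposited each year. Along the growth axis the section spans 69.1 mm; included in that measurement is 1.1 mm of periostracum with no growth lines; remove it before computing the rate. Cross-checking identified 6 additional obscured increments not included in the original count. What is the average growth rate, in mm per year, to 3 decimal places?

1.000 mm per year

After corrections the count is 145 − 15 + 6 = 136 growth lines.
With 2 growth lines per year, 136 / 2 = 68 years.
Removing the 1.1 mm offcut leaves 69.1 − 1.1 = 68.0 mm.
Mean rate = 68.0 mm / 68 years ≈ 1.000 mm per year.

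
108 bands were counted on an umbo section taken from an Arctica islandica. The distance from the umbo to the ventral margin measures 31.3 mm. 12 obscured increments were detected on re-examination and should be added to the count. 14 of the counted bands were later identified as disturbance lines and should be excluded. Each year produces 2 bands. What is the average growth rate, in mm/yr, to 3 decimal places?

Correcting the raw count gives 108 − 14 + 12 = 106 true bands.
With 2 bands per year, 106 / 2 = 53 years.
Mean rate = 31.3 mm / 53 years ≈ 0.591 mm/yr.

0.591 mm/yr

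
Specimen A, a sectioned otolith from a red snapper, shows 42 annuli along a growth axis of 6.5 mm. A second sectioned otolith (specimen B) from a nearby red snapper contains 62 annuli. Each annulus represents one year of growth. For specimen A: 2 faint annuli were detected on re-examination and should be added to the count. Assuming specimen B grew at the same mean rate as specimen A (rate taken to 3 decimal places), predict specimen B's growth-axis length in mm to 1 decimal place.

Specimen A: after corrections the count is 42 + 2 = 44 annuli.
A: Mean rate = 6.5 mm / 44 years ≈ 0.148 mm/yr.
Length of B = 0.148 × 62 = 9.2 mm.

9.2 mm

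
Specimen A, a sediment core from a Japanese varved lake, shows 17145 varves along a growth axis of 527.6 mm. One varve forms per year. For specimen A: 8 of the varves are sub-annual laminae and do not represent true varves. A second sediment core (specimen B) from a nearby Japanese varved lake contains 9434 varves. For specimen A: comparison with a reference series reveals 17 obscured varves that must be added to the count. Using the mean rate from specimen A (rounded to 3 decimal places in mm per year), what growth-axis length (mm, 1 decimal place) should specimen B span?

292.5 mm

Specimen A: adjusted count: 17145 − 8 + 17 = 17154 varves.
A: 527.6 mm over 17154 years gives 527.6 / 17154 ≈ 0.031 mm per year.
B's length ≈ 0.031 × 9434 = 292.5 mm.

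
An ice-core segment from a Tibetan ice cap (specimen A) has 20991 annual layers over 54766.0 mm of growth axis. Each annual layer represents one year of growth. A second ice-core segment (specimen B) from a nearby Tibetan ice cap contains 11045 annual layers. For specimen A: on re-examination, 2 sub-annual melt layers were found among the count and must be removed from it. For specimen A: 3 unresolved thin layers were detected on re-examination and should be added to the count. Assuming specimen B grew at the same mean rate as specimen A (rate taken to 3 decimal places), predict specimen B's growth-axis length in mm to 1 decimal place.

Specimen A: adjusted count: 20991 − 2 + 3 = 20992 annual layers.
A: Extension rate ≈ 54766.0 / 20992 = 2.609 mm per year.
For B, 2.609 mm/year × 11045 years = 28816.4 mm.

28816.4 mm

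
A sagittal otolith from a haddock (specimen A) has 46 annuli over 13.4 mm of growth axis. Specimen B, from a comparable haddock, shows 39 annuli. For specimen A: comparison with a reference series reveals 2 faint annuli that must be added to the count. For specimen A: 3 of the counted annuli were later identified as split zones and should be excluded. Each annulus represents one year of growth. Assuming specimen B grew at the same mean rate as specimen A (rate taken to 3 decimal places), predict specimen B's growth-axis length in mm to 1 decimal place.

Specimen A: correcting the raw count gives 46 − 3 + 2 = 45 true annuli.
A: Extension rate ≈ 13.4 / 45 = 0.298 mm/year.
B's length ≈ 0.298 × 39 = 11.6 mm.

11.6 mm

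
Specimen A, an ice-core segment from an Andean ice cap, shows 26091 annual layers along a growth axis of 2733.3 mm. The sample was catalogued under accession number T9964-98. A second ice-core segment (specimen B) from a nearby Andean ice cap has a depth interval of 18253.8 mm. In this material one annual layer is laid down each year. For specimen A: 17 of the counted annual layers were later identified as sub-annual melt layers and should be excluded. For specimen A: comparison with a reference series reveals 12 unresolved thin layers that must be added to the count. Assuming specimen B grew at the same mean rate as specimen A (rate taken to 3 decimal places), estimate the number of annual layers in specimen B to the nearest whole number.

Specimen A: adjusted count: 26091 − 17 + 12 = 26086 annual layers.
A: 2733.3 mm over 26086 years gives 2733.3 / 26086 ≈ 0.105 mm/yr.
Specimen B: 18253.8 mm / 0.105 mm per year = 173845.71 years ≈ 173846 annual layers.

173846 annual layers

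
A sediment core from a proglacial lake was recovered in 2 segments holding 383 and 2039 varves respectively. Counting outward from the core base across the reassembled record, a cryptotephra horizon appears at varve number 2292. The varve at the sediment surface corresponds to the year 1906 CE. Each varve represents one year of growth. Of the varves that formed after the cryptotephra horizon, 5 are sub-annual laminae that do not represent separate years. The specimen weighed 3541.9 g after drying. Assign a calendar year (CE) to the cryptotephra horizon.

1781 CE

Total varves = 383 + 2039 = 2422.
The cryptotephra horizon sits at varve 2292 from the core base, so 2422 − 2292 = 130 varves formed after it.
Removing the 5 false varves leaves 130 − 5 = 125 true varves beyond the cryptotephra horizon.
1906 − 125 = 1781 CE.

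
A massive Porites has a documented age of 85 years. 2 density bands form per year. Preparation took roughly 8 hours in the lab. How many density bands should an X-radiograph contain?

85 years at 2 density bands per year gives 85 × 2 = 170 density bands.
So 170 density bands should be present.

170 density bands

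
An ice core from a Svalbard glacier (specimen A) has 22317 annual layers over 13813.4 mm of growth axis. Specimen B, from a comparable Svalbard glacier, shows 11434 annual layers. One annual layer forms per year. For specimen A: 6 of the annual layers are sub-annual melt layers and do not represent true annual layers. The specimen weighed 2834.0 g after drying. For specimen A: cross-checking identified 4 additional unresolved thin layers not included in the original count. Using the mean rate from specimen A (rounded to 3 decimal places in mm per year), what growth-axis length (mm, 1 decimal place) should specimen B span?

7077.6 mm

Specimen A: adjusted count: 22317 − 6 + 4 = 22315 annual layers.
A: Extension rate ≈ 13813.4 / 22315 = 0.619 mm/yr.
Length of B = 0.619 × 11434 = 7077.6 mm.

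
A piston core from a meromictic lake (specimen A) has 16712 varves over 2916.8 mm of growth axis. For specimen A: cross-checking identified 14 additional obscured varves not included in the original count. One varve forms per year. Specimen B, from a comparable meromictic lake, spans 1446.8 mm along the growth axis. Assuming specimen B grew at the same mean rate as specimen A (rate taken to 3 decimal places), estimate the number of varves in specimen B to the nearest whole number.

8315 varves

Specimen A: adjusted count: 16712 + 14 = 16726 varves.
A: Mean rate = 2916.8 mm / 16726 years ≈ 0.174 mm/yr.
For B, 1446.8 / 0.174 = 8314.94 years ≈ 8315 varves.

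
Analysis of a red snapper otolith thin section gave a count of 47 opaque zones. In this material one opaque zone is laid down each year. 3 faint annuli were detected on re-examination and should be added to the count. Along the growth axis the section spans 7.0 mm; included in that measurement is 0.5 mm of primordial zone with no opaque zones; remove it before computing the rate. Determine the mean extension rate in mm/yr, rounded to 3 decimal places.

0.130 mm/yr

After corrections the count is 47 + 3 = 50 opaque zones.
Removing the 0.5 mm offcut leaves 7.0 − 0.5 = 6.5 mm.
Extension rate ≈ 6.5 / 50 = 0.130 mm/yr.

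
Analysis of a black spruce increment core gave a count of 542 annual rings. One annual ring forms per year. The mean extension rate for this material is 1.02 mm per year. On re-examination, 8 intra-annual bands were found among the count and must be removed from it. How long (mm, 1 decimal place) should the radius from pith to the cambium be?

544.7 mm

Correcting the raw count gives 542 − 8 = 534 true annual rings.
Length ≈ 1.02 × 534 = 544.7 mm.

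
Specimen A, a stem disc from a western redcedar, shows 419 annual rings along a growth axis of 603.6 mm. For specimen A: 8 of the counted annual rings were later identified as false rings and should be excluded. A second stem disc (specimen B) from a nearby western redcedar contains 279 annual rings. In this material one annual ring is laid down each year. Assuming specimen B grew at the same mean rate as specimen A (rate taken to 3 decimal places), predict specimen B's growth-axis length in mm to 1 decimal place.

409.9 mm

Specimen A: adjusted count: 419 − 8 = 411 annual rings.
A: 603.6 mm over 411 years gives 603.6 / 411 ≈ 1.469 mm/yr.
B's length ≈ 1.469 × 279 = 409.9 mm.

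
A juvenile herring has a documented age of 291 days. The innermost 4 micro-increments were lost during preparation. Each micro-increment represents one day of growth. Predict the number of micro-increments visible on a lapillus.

At one micro-increment per day, 291 days correspond to 291 micro-increments.
291 − 4 missed = 287 micro-increments expected in the prepared section.

287 micro-increments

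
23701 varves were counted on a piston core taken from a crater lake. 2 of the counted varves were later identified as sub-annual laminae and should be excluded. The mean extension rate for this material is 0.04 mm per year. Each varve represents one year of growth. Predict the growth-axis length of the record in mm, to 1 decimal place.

948.0 mm

Adjusted count: 23701 − 2 = 23699 varves.
Predicted length = 0.04 mm/year × 23699 years = 948.0 mm.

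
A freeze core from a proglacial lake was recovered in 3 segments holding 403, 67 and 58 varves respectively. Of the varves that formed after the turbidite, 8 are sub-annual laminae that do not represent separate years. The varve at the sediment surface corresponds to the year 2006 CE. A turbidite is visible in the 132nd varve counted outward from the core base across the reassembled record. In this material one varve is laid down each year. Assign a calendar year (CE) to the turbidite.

Total varves = 403 + 67 + 58 = 528.
Between varve 132 and the sediment surface there are 528 − 132 = 396 varves.
Removing the 8 false varves leaves 396 − 8 = 388 true varves beyond the turbidite.
Counting back 388 years from 2006 CE places the turbidite in 2006 − 388 = 1618 CE.

1618 CE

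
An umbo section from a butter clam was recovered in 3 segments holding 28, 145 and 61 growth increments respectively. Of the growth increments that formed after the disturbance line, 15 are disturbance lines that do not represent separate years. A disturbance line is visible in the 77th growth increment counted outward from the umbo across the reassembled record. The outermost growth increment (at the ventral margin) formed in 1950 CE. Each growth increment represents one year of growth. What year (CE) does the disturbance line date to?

Total growth increments = 28 + 145 + 61 = 234.
234 − 77 = 157 growth increments lie beyond the disturbance line toward the ventral margin.
Removing the 15 false growth increments leaves 157 − 15 = 142 true growth increments beyond the disturbance line.
Counting back 142 years from 1950 CE places the disturbance line in 1950 − 142 = 1808 CE.

1808 CE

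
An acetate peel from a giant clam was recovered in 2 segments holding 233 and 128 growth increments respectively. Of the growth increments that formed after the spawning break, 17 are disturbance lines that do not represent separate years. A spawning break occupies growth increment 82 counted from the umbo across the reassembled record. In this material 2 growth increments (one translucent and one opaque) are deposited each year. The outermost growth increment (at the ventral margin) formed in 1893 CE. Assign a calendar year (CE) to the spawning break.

1762 CE

Total growth increments = 233 + 128 = 361.
The spawning break sits at growth increment 82 from the umbo, so 361 − 82 = 279 growth increments formed after it.
Removing the 17 false growth increments leaves 279 − 17 = 262 true growth increments beyond the spawning break.
With 2 growth increments per year, 262 / 2 = 131 years.
The growth increment at the ventral margin is 1893 CE, so the spawning break dates to 1893 − 131 = 1762 CE.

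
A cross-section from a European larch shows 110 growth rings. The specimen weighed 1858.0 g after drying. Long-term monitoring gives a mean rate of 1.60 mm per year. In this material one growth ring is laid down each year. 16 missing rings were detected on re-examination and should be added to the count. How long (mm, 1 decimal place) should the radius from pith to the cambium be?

201.6 mm

True growth ring count = 110 + 16 = 126.
Length ≈ 1.60 × 126 = 201.6 mm.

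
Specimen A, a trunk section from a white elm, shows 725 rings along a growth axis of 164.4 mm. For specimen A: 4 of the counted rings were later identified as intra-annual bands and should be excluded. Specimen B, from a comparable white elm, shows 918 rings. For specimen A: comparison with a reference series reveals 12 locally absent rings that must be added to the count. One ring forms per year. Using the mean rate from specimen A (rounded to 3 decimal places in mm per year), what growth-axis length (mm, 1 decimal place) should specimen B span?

205.6 mm

Specimen A: after corrections the count is 725 − 4 + 12 = 733 rings.
A: Mean rate = 164.4 mm / 733 years ≈ 0.224 mm per year.
For B, 0.224 mm/year × 918 years = 205.6 mm.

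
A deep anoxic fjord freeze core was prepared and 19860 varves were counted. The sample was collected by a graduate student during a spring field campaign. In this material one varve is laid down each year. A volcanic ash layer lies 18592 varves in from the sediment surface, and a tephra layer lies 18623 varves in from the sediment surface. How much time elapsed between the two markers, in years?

Separation: 18623 − 18592 = 31 varves.
That is 31 years at one varve per year.

31 yr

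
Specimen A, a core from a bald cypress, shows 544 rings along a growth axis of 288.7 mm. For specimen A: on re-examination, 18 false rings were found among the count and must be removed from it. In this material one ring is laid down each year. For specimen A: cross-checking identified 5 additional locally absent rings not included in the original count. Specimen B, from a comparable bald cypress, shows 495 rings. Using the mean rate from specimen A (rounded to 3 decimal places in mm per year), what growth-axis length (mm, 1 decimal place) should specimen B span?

Specimen A: adjusted count: 544 − 18 + 5 = 531 rings.
A: 288.7 mm over 531 years gives 288.7 / 531 ≈ 0.544 mm/yr.
For B, 0.544 mm/year × 495 years = 269.3 mm.

269.3 mm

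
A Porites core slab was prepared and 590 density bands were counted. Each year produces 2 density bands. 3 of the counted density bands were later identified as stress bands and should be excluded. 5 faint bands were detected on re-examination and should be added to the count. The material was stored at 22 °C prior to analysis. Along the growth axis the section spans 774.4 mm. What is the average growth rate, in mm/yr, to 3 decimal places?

2.616 mm/yr

Correcting the raw count gives 590 − 3 + 5 = 592 true density bands.
592 density bands at 2 per year is 592 / 2 = 296 years.
Extension rate ≈ 774.4 / 296 = 2.616 mm/yr.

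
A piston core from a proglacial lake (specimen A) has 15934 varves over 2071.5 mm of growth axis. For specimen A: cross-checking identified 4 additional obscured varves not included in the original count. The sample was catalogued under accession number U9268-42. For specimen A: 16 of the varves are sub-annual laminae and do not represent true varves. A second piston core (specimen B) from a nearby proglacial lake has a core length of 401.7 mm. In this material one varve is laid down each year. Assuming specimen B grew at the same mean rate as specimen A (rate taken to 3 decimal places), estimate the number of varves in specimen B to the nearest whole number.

3090 varves

Specimen A: correcting the raw count gives 15934 − 16 + 4 = 15922 true varves.
A: 2071.5 mm over 15922 years gives 2071.5 / 15922 ≈ 0.130 mm per year.
Specimen B: 401.7 mm / 0.130 mm per year = 3090.00 years ≈ 3090 varves.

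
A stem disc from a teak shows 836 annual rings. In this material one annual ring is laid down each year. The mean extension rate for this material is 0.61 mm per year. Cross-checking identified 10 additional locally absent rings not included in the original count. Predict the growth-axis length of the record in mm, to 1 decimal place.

True annual ring count = 836 + 10 = 846.
Predicted length = 0.61 mm/year × 846 years = 516.1 mm.

516.1 mm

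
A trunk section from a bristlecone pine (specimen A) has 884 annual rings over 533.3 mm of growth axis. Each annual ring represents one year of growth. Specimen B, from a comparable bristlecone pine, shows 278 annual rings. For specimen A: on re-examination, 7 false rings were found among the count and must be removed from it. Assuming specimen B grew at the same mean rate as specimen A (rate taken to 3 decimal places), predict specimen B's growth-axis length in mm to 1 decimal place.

169.0 mm

Specimen A: after corrections the count is 884 − 7 = 877 annual rings.
A: 533.3 mm over 877 years gives 533.3 / 877 ≈ 0.608 mm/year.
B's length ≈ 0.608 × 278 = 169.0 mm.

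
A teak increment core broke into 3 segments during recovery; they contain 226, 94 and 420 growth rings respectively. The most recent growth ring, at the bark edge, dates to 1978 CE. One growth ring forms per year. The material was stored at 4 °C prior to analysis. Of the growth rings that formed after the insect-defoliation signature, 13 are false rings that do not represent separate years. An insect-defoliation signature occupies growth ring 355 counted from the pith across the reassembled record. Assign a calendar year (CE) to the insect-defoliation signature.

1606 CE

Total growth rings = 226 + 94 + 420 = 740.
The insect-defoliation signature sits at growth ring 355 from the pith, so 740 − 355 = 385 growth rings formed after it.
Excluding 13 false growth rings: 385 − 13 = 372.
Counting back 372 years from 1978 CE places the insect-defoliation signature in 1978 − 372 = 1606 CE.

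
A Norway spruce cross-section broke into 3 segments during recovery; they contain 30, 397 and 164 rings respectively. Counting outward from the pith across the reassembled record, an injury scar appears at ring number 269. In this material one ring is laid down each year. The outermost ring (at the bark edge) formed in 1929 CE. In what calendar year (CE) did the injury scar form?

1607 CE

Total rings = 30 + 397 + 164 = 591.
The injury scar sits at ring 269 from the pith, so 591 − 269 = 322 rings formed after it.
1929 − 322 = 1607 CE.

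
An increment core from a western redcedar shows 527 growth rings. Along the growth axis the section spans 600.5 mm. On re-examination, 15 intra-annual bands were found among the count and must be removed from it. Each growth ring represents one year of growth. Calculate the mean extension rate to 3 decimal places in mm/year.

1.173 mm/year

Adjusted count: 527 − 15 = 512 growth rings.
600.5 mm over 512 years gives 600.5 / 512 ≈ 1.173 mm/year.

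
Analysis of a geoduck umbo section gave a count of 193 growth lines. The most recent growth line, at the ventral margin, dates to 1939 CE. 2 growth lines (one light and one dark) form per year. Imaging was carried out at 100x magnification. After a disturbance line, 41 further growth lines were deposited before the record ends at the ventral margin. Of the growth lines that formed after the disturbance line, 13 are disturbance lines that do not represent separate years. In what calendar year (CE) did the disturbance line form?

1925 CE

41 growth lines formed after the disturbance line.
Excluding 13 false growth lines: 41 − 13 = 28.
28 growth lines at 2 per year is 28 / 2 = 14 years.
Counting back 14 years from 1939 CE places the disturbance line in 1939 − 14 = 1925 CE.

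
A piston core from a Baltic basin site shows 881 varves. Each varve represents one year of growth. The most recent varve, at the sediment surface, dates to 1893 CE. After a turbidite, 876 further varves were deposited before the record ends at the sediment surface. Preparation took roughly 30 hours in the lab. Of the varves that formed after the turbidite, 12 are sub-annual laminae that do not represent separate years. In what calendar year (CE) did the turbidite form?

There are 876 varves younger than the turbidite.
Removing the 12 false varves leaves 876 − 12 = 864 true varves beyond the turbidite.
Counting back 864 years from 1893 CE places the turbidite in 1893 − 864 = 1029 CE.

1029 CE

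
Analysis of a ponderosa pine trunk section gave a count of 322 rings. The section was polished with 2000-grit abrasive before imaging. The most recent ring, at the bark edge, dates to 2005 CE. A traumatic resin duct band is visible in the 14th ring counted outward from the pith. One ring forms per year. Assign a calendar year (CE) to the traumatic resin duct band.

1697 CE

Between ring 14 and the bark edge there are 322 − 14 = 308 rings.
Counting back 308 years from 2005 CE places the traumatic resin duct band in 2005 − 308 = 1697 CE.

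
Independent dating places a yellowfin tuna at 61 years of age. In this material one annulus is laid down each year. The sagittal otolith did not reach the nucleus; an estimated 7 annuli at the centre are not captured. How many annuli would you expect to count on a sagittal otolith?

54 annuli

One annulus per year gives 61 annuli over 61 years.
Less the 7 uncaptured annuli: 61 − 7 = 54.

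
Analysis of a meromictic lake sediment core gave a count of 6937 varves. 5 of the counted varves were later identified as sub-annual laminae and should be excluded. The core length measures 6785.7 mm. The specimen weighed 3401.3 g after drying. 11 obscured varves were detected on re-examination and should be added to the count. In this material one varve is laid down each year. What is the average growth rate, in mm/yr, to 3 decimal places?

After corrections the count is 6937 − 5 + 11 = 6943 varves.
Extension rate ≈ 6785.7 / 6943 = 0.977 mm/yr.

0.977 mm/yr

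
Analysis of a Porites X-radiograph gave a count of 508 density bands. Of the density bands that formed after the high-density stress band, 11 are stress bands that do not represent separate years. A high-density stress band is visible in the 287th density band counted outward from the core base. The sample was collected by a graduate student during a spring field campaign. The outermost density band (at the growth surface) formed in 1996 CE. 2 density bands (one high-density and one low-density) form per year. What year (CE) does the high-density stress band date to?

508 − 287 = 221 density bands lie beyond the high-density stress band toward the growth surface.
221 − 11 false = 210 true density bands after the high-density stress band.
With 2 density bands per year, 210 / 2 = 105 years.
Counting back 105 years from 1996 CE places the high-density stress band in 1996 − 105 = 1891 CE.

1891 CE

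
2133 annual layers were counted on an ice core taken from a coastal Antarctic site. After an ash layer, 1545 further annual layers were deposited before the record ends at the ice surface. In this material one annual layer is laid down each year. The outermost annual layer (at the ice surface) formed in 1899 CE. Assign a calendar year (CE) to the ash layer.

There are 1545 annual layers younger than the ash layer.
Counting back 1545 years from 1899 CE places the ash layer in 1899 − 1545 = 354 CE.

354 CE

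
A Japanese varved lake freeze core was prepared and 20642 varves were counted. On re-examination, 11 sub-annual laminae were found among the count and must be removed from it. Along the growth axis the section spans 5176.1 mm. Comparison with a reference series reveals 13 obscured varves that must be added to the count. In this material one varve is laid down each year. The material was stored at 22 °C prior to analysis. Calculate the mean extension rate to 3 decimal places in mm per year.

True varve count = 20642 − 11 + 13 = 20644.
Mean rate = 5176.1 mm / 20644 years ≈ 0.251 mm per year.

0.251 mm per year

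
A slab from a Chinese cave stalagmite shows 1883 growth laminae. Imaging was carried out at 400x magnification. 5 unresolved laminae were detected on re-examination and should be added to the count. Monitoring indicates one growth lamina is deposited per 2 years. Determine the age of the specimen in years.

3776 years

Correcting the raw count gives 1883 + 5 = 1888 true growth laminae.
1888 growth laminae at 2 years each span 1888 × 2 = 3776 years.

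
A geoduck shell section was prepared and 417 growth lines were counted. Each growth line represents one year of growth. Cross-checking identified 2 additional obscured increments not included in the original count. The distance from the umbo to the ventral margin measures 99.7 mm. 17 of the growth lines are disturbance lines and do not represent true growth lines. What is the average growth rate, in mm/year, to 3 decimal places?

True growth line count = 417 − 17 + 2 = 402.
Extension rate ≈ 99.7 / 402 = 0.248 mm/year.

0.248 mm/year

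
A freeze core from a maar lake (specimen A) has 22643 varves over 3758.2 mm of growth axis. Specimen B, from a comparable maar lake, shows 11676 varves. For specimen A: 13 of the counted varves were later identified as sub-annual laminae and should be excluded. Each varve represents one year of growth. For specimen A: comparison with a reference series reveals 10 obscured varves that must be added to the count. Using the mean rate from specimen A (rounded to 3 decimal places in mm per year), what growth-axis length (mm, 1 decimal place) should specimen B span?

1938.2 mm

Specimen A: correcting the raw count gives 22643 − 13 + 10 = 22640 true varves.
A: Mean rate = 3758.2 mm / 22640 years ≈ 0.166 mm per year.
For B, 0.166 mm/year × 11676 years = 1938.2 mm.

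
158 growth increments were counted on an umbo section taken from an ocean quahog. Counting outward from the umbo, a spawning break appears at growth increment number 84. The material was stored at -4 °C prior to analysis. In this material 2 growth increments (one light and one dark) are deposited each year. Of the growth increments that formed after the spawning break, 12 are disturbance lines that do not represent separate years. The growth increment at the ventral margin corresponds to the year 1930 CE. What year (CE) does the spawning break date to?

1899 CE

158 − 84 = 74 growth increments lie beyond the spawning break toward the ventral margin.
Excluding 12 false growth increments: 74 − 12 = 62.
With 2 growth increments per year, 62 / 2 = 31 years.
The growth increment at the ventral margin is 1930 CE, so the spawning break dates to 1930 − 31 = 1899 CE.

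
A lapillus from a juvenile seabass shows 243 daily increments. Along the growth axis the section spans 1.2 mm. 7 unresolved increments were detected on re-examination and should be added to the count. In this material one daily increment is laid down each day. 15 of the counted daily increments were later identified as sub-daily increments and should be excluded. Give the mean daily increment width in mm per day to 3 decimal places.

Correcting the raw count gives 243 − 15 + 7 = 235 true daily increments.
Mean rate = 1.2 mm / 235 days ≈ 0.005 mm per day.

0.005 mm per day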